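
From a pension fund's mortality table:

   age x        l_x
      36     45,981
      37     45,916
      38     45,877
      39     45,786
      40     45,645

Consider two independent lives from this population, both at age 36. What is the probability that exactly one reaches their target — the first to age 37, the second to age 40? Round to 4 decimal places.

p₁ = l_37/l_36 = 45,916/45,981 = 0.998586; p₂ = l_40/l_36 = 45,645/45,981 = 0.992693.
P(exactly one) = p₁(1−p₂) + (1−p₁)p₂ = 0.007297 + 0.001404 = 0.008700.

0.0087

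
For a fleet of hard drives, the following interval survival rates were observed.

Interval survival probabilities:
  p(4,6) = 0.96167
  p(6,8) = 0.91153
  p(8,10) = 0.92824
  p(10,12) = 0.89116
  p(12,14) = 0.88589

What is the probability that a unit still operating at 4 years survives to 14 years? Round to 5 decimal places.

0.64238

Survival from 4 to 14 is the product of surviving each interval: 0.96167 × 0.91153 × 0.92824 × 0.89116 × 0.88589.
= 0.642381.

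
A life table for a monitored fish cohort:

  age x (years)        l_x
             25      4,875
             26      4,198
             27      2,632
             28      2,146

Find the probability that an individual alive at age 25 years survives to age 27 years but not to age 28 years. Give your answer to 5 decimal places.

0.09969

This is the probability of reaching 27 but not 28, conditional on being alive at 25: (l_27 − l_28) / l_25.
= (2,632 − 2,146) / 4,875 = 486 / 4,875 = 0.099692.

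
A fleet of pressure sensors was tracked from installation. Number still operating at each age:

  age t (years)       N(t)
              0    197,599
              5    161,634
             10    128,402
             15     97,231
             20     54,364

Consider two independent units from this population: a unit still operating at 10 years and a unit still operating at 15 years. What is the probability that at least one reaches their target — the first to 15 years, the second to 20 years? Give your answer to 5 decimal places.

p₁ = N(15)/N(10) = 97,231/128,402 = 0.757239; p₂ = N(20)/N(15) = 54,364/97,231 = 0.559122.
P(at least one) = 1 − (1−p₁)(1−p₂) = 1 − 0.242761 × 0.440878 = 0.892972.

0.89297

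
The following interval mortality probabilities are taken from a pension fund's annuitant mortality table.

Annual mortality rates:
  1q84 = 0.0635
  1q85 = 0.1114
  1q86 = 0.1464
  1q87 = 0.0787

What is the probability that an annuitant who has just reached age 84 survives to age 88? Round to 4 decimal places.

Survival from 84 to 88 is the product of surviving each interval: (1 − 0.0635) × (1 − 0.1114) × (1 − 0.1464) × (1 − 0.0787).
= 0.9365 × 0.8886 × 0.8536 × 0.9213 = 0.654440.

0.6544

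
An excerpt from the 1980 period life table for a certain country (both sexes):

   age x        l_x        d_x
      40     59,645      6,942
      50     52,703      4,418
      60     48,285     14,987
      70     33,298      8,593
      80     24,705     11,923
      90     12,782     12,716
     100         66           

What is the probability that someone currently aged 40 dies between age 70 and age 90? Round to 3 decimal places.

0.344

This is the probability of reaching 70 but not 90, conditional on being alive at 40: (l_70 − l_90) / l_40.
= (33,298 − 12,782) / 59,645 = 20,516 / 59,645 = 0.343968.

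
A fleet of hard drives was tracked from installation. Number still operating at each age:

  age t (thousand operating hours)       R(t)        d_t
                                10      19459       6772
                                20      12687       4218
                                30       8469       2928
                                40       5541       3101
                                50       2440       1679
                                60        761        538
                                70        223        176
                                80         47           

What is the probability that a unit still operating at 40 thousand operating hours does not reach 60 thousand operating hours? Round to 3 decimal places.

P(fail before 60 | operational at 40) = 1 − R(60)/R(40) = 1 − 761/5541 = (4780)/5541 = 0.862660.

0.863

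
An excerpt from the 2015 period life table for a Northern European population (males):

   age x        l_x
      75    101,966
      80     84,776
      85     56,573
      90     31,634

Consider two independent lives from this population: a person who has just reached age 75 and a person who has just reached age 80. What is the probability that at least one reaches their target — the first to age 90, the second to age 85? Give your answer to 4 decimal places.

0.7705

p₁ = l_90/l_75 = 31,634/101,966 = 0.310241; p₂ = l_85/l_80 = 56,573/84,776 = 0.667323.
P(at least one) = 1 − (1−p₁)(1−p₂) = 1 − 0.689759 × 0.332677 = 0.770533.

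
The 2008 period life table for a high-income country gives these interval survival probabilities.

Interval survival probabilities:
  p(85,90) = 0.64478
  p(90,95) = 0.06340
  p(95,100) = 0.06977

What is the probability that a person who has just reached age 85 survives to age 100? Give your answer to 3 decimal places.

0.003

Chaining the interval survival probabilities: 0.64478 × 0.06340 × 0.06977.
= 0.002852.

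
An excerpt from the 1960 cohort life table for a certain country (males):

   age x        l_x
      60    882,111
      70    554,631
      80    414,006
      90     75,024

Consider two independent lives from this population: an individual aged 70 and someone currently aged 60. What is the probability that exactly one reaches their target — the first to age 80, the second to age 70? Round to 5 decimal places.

0.43654

p₁ = l_80/l_70 = 414,006/554,631 = 0.746453; p₂ = l_70/l_60 = 554,631/882,111 = 0.628754.
P(exactly one) = p₁(1−p₂) + (1−p₁)p₂ = 0.277118 + 0.159419 = 0.436536.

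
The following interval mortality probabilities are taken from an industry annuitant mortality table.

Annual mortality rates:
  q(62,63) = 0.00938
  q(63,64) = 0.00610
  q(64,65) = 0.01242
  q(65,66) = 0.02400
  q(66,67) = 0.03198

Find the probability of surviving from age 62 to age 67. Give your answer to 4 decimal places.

0.9187

The overall survival probability is (1 − 0.00938) × (1 − 0.00610) × (1 − 0.01242) × (1 − 0.02400) × (1 − 0.03198).
= 0.99062 × 0.99390 × 0.98758 × 0.97600 × 0.96802 = 0.918663.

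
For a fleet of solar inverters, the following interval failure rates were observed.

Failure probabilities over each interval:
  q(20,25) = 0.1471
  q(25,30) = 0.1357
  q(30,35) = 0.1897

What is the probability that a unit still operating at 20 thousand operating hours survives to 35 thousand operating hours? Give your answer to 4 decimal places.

0.5973

Survival from 20 to 35 is the product of surviving each interval: (1 − 0.1471) × (1 − 0.1357) × (1 − 0.1897).
= 0.8529 × 0.8643 × 0.8103 = 0.597322.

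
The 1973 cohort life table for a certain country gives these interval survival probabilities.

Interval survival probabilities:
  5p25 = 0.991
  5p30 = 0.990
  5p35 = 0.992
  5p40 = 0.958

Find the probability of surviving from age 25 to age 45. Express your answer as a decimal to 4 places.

0.9324

Chaining the interval survival probabilities: 0.991 × 0.990 × 0.992 × 0.958.
= 0.932365.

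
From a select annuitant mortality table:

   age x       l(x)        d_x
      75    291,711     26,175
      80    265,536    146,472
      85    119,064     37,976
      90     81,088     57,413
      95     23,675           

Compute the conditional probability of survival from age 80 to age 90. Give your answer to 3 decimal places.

The conditional survival probability is l(90)/l(80) = 81,088/265,536 = 0.305375.

0.305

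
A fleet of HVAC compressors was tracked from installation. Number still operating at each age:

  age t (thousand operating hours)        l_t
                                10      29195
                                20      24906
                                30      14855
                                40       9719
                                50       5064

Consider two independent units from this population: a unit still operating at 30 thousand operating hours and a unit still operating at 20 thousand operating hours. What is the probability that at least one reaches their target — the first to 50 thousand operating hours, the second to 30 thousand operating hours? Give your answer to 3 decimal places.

p₁ = l_50/l_30 = 5064/14855 = 0.340895; p₂ = l_30/l_20 = 14855/24906 = 0.596443.
P(at least one) = 1 − (1−p₁)(1−p₂) = 1 − 0.659105 × 0.403557 = 0.734014.

0.734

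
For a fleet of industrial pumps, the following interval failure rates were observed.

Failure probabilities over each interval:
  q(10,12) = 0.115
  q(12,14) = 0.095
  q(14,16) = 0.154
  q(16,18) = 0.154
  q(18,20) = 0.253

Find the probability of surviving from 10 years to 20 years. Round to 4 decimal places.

P(survive 10→20) = (1 − 0.115) × (1 − 0.095) × (1 − 0.154) × (1 − 0.154) × (1 − 0.253).
= 0.885 × 0.905 × 0.846 × 0.846 × 0.747 = 0.428206.

0.4282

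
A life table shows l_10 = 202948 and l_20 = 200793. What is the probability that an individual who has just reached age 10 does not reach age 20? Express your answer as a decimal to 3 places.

P(die before 20 | alive at 10) = 1 − l_20/l_10 = 1 − 200793/202948 = (2155)/202948 = 0.010618.

0.011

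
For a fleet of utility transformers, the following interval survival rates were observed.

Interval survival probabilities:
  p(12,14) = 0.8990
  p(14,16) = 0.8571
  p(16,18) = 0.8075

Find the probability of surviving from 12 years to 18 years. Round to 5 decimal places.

The overall survival probability is 0.8990 × 0.8571 × 0.8075.
= 0.622205.

0.62221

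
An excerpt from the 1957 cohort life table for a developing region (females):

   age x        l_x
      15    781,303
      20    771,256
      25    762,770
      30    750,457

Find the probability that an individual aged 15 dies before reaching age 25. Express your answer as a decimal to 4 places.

0.0237

P(die before 25 | alive at 15) = 1 − l_25/l_15 = 1 − 762,770/781,303 = (18,533)/781,303 = 0.023721.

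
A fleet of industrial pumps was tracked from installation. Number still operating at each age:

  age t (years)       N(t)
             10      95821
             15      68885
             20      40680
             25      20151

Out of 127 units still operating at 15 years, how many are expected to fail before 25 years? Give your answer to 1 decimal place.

89.8

The relevant probability is 1 − 20151/68885 = 0.707469.
Expected number = 127 × 0.707469 = 89.8.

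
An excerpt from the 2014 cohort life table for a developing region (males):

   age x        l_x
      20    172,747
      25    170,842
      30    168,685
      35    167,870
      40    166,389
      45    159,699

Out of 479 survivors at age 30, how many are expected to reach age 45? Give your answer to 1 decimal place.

453.5

The relevant probability is 159,699/168,685 = 0.946729.
Expected number = 479 × 0.946729 = 453.5.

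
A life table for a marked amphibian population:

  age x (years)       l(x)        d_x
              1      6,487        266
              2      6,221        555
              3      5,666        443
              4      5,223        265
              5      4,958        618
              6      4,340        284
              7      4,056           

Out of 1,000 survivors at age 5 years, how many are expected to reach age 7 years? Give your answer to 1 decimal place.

The relevant probability is 4,056/4,958 = 0.818072.
Expected number = 1,000 × 0.818072 = 818.1.

818.1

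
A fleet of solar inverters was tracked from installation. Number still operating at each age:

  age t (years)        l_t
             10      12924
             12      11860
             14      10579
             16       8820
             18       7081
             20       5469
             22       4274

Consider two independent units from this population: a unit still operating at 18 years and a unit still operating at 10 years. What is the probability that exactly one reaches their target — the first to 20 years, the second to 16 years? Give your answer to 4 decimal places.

p₁ = l_20/l_18 = 5469/7081 = 0.772349; p₂ = l_16/l_10 = 8820/12924 = 0.682451.
P(exactly one) = p₁(1−p₂) + (1−p₁)p₂ = 0.245259 + 0.155361 = 0.400619.

0.4006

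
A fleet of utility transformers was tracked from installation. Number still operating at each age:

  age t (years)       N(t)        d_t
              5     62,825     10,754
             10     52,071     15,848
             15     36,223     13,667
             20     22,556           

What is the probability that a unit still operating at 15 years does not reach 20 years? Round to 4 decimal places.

0.3773

P(fail before 20 | operational at 15) = 1 − N(20)/N(15) = 1 − 22,556/36,223 = (13,667)/36,223 = 0.377302.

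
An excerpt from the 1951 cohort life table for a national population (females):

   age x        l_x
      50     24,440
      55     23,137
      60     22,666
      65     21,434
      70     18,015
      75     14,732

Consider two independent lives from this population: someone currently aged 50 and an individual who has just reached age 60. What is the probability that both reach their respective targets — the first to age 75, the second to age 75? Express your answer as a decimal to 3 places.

p₁ = l_75/l_50 = 14,732/24,440 = 0.602782; p₂ = l_75/l_60 = 14,732/22,666 = 0.649960.
P(both) = p₁ × p₂ = 0.602782 × 0.649960 = 0.391784.

0.392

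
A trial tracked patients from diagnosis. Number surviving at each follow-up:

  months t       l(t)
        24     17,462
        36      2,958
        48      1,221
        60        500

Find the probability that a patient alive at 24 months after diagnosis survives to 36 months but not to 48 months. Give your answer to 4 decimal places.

0.0995

This is the probability of reaching 36 but not 48, conditional on being alive at 24: (l(36) − l(48)) / l(24).
= (2,958 − 1,221) / 17,462 = 1,737 / 17,462 = 0.099473.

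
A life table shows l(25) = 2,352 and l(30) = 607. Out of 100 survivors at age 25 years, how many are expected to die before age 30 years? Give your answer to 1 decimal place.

The relevant probability is 1 − 607/2,352 = 0.741922.
Expected number = 100 × 0.741922 = 74.2.

74.2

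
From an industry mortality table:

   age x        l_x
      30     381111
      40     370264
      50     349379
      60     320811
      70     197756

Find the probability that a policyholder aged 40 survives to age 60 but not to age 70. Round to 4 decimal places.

0.3323

This is the probability of reaching 60 but not 70, conditional on being alive at 40: (l_60 − l_70) / l_40.
= (320811 − 197756) / 370264 = 123055 / 370264 = 0.332344.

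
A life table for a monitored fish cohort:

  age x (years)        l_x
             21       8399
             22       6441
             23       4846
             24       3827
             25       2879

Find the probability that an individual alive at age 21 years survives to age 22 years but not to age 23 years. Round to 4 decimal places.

This is the probability of reaching 22 but not 23, conditional on being alive at 21: (l_22 − l_23) / l_21.
= (6441 − 4846) / 8399 = 1595 / 8399 = 0.189904.

0.1899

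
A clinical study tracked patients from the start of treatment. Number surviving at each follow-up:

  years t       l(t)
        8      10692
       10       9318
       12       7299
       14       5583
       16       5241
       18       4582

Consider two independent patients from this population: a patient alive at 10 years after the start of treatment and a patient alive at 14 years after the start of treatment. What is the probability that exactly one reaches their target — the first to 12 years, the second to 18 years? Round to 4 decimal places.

0.3183

p₁ = l(12)/l(10) = 7299/9318 = 0.783323; p₂ = l(18)/l(14) = 4582/5583 = 0.820706.
P(exactly one) = p₁(1−p₂) + (1−p₁)p₂ = 0.140445 + 0.177828 = 0.318273.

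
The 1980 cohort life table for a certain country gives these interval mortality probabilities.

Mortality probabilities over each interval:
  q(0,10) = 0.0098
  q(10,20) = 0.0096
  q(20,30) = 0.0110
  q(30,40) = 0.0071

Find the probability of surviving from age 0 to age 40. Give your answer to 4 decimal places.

0.9630

Chaining the interval survival probabilities: (1 − 0.0098) × (1 − 0.0096) × (1 − 0.0110) × (1 − 0.0071).
= 0.9902 × 0.9904 × 0.9890 × 0.9929 = 0.963020.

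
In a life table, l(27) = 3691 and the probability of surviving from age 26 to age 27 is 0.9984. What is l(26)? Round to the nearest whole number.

l(26) = l(27) / p = 3691 / 0.9984 = 3697.

3697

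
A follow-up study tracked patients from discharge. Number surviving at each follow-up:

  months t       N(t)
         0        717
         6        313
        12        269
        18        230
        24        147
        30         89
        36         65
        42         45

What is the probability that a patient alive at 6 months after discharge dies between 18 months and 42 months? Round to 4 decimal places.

This is the probability of reaching 18 but not 42, conditional on being alive at 6: (N(18) − N(42)) / N(6).
= (230 − 45) / 313 = 185 / 313 = 0.591054.

0.5911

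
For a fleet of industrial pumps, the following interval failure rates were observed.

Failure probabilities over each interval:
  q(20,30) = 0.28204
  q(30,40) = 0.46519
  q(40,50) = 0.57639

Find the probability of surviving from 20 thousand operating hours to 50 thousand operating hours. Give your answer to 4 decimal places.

0.1627

Survival from 20 to 50 is the product of surviving each interval: (1 − 0.28204) × (1 − 0.46519) × (1 − 0.57639).
= 0.71796 × 0.53481 × 0.42361 = 0.162654.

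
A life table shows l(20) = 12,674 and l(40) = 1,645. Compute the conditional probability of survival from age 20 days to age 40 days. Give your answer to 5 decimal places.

0.12979

The conditional survival probability is l(40)/l(20) = 1,645/12,674 = 0.129793.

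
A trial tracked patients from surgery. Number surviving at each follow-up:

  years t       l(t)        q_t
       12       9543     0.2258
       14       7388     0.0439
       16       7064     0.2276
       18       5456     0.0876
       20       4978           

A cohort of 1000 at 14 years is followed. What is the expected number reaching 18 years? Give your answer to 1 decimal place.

738.5

The relevant probability is 5456/7388 = 0.738495.
Expected number = 1000 × 0.738495 = 738.5.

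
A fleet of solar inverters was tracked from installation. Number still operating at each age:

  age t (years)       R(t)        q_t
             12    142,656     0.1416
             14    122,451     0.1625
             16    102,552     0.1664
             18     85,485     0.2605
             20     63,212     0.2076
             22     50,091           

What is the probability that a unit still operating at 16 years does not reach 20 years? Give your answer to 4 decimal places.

P(fail before 20 | operational at 16) = 1 − R(20)/R(16) = 1 − 63,212/102,552 = (39,340)/102,552 = 0.383610.

0.3836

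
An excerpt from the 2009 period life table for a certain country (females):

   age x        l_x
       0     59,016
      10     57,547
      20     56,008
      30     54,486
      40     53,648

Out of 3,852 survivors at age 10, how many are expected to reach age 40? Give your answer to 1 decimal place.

The relevant probability is 53,648/57,547 = 0.932247.
Expected number = 3,852 × 0.932247 = 3591.0.

3591.0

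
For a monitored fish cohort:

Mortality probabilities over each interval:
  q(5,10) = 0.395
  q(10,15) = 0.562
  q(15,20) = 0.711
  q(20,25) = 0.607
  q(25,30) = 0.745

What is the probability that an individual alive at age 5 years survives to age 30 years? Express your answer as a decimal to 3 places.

Survival from 5 to 30 is the product of surviving each interval: (1 − 0.395) × (1 − 0.562) × (1 − 0.711) × (1 − 0.607) × (1 − 0.745).
= 0.605 × 0.438 × 0.289 × 0.393 × 0.255 = 0.007675.

0.008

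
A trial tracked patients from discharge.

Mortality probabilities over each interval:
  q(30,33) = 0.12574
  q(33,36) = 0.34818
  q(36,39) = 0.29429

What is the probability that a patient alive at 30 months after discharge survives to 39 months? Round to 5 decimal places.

0.40216

The overall survival probability is (1 − 0.12574) × (1 − 0.34818) × (1 − 0.29429).
= 0.87426 × 0.65182 × 0.70571 = 0.402156.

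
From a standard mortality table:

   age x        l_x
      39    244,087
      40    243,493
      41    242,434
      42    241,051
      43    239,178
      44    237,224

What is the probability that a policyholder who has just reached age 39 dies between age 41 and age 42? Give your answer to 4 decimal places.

This is the probability of reaching 41 but not 42, conditional on being alive at 39: (l_41 − l_42) / l_39.
= (242,434 − 241,051) / 244,087 = 1,383 / 244,087 = 0.005666.

0.0057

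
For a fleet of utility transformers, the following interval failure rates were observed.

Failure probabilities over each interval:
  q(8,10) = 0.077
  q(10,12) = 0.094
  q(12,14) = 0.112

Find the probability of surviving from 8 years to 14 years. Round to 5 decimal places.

0.74258

Chaining the interval survival probabilities: (1 − 0.077) × (1 − 0.094) × (1 − 0.112).
= 0.923 × 0.906 × 0.888 = 0.742579.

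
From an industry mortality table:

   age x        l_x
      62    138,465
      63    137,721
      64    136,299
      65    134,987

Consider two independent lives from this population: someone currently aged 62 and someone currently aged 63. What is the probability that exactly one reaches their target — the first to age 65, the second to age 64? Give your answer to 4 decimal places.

p₁ = l_65/l_62 = 134,987/138,465 = 0.974882; p₂ = l_64/l_63 = 136,299/137,721 = 0.989675.
P(exactly one) = p₁(1−p₂) + (1−p₁)p₂ = 0.010066 + 0.024859 = 0.034924.

0.0349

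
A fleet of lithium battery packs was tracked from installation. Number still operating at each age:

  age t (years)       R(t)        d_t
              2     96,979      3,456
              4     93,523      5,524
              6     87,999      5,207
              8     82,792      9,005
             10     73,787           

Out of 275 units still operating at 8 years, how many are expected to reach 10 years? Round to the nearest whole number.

The relevant probability is 73,787/82,792 = 0.891233.
Expected number = 275 × 0.891233 = 245.

245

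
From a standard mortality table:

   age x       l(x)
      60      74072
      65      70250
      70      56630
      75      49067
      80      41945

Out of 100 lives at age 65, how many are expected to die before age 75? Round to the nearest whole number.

The relevant probability is 1 − 49067/70250 = 0.301537.
Expected number = 100 × 0.301537 = 30.

30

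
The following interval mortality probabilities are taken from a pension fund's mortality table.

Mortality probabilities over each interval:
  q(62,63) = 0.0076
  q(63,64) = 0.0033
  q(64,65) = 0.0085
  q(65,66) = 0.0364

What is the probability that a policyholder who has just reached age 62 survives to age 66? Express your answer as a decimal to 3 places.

P(survive 62→66) = (1 − 0.0076) × (1 − 0.0033) × (1 − 0.0085) × (1 − 0.0364).
= 0.9924 × 0.9967 × 0.9915 × 0.9636 = 0.945019.

0.945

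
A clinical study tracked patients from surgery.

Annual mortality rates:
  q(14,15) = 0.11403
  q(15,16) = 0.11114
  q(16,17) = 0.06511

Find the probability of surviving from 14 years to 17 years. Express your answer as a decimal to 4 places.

0.7362

Survival from 14 to 17 is the product of surviving each interval: (1 − 0.11403) × (1 − 0.11114) × (1 − 0.06511).
= 0.88597 × 0.88886 × 0.93489 = 0.736229.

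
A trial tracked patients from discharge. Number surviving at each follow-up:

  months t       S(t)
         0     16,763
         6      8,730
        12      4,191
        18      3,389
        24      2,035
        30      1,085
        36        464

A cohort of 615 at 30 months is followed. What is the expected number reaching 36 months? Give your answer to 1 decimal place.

The relevant probability is 464/1,085 = 0.427650.
Expected number = 615 × 0.427650 = 263.0.

263.0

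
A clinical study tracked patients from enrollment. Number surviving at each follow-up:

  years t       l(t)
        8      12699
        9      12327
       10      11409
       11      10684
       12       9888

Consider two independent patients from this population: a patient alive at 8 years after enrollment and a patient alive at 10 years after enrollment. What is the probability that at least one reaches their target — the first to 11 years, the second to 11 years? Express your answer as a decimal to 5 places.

p₁ = l(11)/l(8) = 10684/12699 = 0.841326; p₂ = l(11)/l(10) = 10684/11409 = 0.936454.
P(at least one) = 1 − (1−p₁)(1−p₂) = 1 − 0.158674 × 0.063546 = 0.989917.

0.98992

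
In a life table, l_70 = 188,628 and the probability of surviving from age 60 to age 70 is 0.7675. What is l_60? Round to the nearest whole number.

l_60 = l_70 / p = 188,628 / 0.7675 = 245769.

245769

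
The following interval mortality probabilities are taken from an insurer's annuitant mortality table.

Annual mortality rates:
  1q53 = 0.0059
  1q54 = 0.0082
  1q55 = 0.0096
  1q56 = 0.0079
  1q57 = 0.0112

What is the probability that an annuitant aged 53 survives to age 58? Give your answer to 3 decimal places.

0.958

5p53 = (1 − 0.0059) × (1 − 0.0082) × (1 − 0.0096) × (1 − 0.0079) × (1 − 0.0112).
= 0.9941 × 0.9918 × 0.9904 × 0.9921 × 0.9888 = 0.957919.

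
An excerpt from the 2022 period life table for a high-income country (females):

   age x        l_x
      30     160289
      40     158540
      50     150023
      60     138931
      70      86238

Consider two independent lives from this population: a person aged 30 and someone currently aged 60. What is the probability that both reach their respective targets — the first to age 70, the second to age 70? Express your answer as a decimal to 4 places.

0.3340

p₁ = l_70/l_30 = 86238/160289 = 0.538016; p₂ = l_70/l_60 = 86238/138931 = 0.620725.
P(both) = p₁ × p₂ = 0.538016 × 0.620725 = 0.333960.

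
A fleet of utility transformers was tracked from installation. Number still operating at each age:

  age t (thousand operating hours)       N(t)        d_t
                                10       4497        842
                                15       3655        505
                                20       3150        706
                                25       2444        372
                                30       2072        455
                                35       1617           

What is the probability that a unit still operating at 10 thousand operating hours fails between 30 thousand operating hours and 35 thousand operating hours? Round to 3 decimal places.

This is the probability of reaching 30 but not 35, conditional on being operational at 10: (N(30) − N(35)) / N(10).
= (2072 − 1617) / 4497 = 455 / 4497 = 0.101179.

0.101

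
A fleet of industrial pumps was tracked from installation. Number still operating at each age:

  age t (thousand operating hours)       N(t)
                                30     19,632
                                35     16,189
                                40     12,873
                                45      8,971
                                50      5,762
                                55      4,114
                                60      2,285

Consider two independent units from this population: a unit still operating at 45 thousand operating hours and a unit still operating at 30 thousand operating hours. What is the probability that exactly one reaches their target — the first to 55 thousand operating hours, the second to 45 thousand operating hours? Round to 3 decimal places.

0.496

p₁ = N(55)/N(45) = 4,114/8,971 = 0.458589; p₂ = N(45)/N(30) = 8,971/19,632 = 0.456958.
P(exactly one) = p₁(1−p₂) + (1−p₁)p₂ = 0.249033 + 0.247402 = 0.496435.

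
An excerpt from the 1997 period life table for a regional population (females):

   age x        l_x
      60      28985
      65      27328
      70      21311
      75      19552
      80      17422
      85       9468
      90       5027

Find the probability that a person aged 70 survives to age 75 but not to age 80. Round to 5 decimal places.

This is the probability of reaching 75 but not 80, conditional on being alive at 70: (l_75 − l_80) / l_70.
= (19552 − 17422) / 21311 = 2130 / 21311 = 0.099948.

0.09995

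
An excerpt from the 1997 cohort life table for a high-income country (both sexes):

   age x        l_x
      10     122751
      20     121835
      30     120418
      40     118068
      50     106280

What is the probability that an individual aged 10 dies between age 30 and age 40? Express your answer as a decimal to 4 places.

0.0191

We want 20|10q10 = (l_30 − l_40)/l_10.
This is the probability of reaching 30 but not 40, conditional on being alive at 10: (l_30 − l_40) / l_10.
= (120418 − 118068) / 122751 = 2350 / 122751 = 0.019144.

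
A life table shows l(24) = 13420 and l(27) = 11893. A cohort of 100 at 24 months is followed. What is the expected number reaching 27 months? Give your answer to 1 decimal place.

The relevant probability is 11893/13420 = 0.886215.
Expected number = 100 × 0.886215 = 88.6.

88.6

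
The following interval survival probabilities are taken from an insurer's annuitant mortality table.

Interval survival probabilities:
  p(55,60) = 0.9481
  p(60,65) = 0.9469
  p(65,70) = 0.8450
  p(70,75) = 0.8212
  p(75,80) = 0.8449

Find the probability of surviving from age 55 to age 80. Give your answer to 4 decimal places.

0.5263

Survival from 55 to 80 is the product of surviving each interval: 0.9481 × 0.9469 × 0.8450 × 0.8212 × 0.8449.
= 0.526343.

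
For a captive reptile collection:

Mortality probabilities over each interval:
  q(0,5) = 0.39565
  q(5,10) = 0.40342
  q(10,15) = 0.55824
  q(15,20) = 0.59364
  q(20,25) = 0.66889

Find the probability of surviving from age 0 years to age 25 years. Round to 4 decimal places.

P(survive 0→25) = (1 − 0.39565) × (1 − 0.40342) × (1 − 0.55824) × (1 − 0.59364) × (1 − 0.66889).
= 0.60435 × 0.59658 × 0.44176 × 0.40636 × 0.33111 = 0.021430.

0.0214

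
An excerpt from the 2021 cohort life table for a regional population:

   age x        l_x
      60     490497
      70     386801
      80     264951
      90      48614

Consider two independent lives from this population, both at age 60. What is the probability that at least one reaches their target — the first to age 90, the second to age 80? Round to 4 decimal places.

p₁ = l_90/l_60 = 48614/490497 = 0.099112; p₂ = l_80/l_60 = 264951/490497 = 0.540168.
P(at least one) = 1 − (1−p₁)(1−p₂) = 1 − 0.900888 × 0.459832 = 0.585743.

0.5857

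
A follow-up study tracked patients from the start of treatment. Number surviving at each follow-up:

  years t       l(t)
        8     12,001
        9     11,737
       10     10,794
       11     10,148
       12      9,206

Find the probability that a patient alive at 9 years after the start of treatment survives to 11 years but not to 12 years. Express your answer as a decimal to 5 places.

This is the probability of reaching 11 but not 12, conditional on being alive at 9: (l(11) − l(12)) / l(9).
= (10,148 − 9,206) / 11,737 = 942 / 11,737 = 0.080259.

0.08026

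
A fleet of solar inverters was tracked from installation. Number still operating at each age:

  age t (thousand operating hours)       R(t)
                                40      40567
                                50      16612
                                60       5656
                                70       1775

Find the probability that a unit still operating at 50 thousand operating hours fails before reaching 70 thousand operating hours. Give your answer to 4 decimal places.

0.8931

P(fail before 70 | operational at 50) = 1 − R(70)/R(50) = 1 − 1775/16612 = (14837)/16612 = 0.893150.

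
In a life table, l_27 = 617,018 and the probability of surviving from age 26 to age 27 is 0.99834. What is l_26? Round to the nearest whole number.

l_26 = l_27 / p = 617,018 / 0.99834 = 618044.

618044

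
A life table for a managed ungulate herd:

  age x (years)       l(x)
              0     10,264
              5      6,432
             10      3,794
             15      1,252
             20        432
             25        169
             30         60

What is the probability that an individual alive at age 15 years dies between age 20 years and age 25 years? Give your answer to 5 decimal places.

0.21006

This is the probability of reaching 20 but not 25, conditional on being alive at 15: (l(20) − l(25)) / l(15).
= (432 − 169) / 1,252 = 263 / 1,252 = 0.210064.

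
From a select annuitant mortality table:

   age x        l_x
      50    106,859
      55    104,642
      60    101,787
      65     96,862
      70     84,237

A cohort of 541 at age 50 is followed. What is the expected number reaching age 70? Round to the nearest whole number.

The relevant probability is 84,237/106,859 = 0.788300.
Expected number = 541 × 0.788300 = 426.

426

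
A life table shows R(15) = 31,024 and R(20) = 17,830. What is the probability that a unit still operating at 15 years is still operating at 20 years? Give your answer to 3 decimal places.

The conditional survival probability is R(20)/R(15) = 17,830/31,024 = 0.574716.

0.575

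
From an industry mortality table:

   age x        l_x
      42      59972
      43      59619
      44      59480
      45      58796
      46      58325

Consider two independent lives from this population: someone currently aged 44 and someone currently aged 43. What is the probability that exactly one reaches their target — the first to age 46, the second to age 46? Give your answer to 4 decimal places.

p₁ = l_46/l_44 = 58325/59480 = 0.980582; p₂ = l_46/l_43 = 58325/59619 = 0.978296.
P(exactly one) = p₁(1−p₂) + (1−p₁)p₂ = 0.021283 + 0.018997 = 0.040279.

0.0403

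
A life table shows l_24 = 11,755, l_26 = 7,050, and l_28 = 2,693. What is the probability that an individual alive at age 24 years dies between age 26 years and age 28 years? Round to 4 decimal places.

This is the probability of reaching 26 but not 28, conditional on being alive at 24: (l_26 − l_28) / l_24.
= (7,050 − 2,693) / 11,755 = 4,357 / 11,755 = 0.370651.

0.3707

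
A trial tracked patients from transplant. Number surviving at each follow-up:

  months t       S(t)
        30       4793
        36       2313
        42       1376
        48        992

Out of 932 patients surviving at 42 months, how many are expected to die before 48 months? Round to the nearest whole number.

260

The relevant probability is 1 − 992/1376 = 0.279070.
Expected number = 932 × 0.279070 = 260.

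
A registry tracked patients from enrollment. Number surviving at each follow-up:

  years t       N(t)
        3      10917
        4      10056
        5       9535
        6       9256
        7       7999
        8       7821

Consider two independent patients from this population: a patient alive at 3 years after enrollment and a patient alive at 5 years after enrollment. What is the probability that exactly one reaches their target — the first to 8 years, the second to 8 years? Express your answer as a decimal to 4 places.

p₁ = N(8)/N(3) = 7821/10917 = 0.716406; p₂ = N(8)/N(5) = 7821/9535 = 0.820241.
P(exactly one) = p₁(1−p₂) + (1−p₁)p₂ = 0.128780 + 0.232615 = 0.361396.

0.3614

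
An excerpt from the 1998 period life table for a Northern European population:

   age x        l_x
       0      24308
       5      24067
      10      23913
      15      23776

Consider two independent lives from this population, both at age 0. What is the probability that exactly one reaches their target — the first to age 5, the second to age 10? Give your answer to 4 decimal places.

p₁ = l_5/l_0 = 24067/24308 = 0.990086; p₂ = l_10/l_0 = 23913/24308 = 0.983750.
P(exactly one) = p₁(1−p₂) + (1−p₁)p₂ = 0.016089 + 0.009753 = 0.025842.

0.0258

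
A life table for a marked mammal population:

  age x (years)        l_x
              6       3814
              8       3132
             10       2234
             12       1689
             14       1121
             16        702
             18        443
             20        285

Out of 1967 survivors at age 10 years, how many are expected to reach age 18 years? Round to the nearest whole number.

The relevant probability is 443/2234 = 0.198299.
Expected number = 1967 × 0.198299 = 390.

390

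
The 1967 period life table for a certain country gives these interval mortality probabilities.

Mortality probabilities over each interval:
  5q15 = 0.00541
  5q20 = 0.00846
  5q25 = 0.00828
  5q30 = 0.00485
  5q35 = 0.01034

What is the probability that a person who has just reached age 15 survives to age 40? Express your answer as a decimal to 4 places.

0.9632

The overall survival probability is (1 − 0.00541) × (1 − 0.00846) × (1 − 0.00828) × (1 − 0.00485) × (1 − 0.01034).
= 0.99459 × 0.99154 × 0.99172 × 0.99515 × 0.98966 = 0.963203.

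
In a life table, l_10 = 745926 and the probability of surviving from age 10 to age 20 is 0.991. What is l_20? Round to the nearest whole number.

l_20 = l_10 × p = 745926 × 0.991 = 739213.

739213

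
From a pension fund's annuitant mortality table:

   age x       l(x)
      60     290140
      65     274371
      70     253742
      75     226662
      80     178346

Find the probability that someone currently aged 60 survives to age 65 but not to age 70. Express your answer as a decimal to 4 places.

This is the probability of reaching 65 but not 70, conditional on being alive at 60: (l(65) − l(70)) / l(60).
= (274371 − 253742) / 290140 = 20629 / 290140 = 0.071100.

0.0711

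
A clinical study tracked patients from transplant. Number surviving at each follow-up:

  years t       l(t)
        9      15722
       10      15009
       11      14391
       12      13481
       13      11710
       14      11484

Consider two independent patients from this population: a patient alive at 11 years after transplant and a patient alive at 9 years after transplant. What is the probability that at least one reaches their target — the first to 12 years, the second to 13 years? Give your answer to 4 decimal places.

p₁ = l(12)/l(11) = 13481/14391 = 0.936766; p₂ = l(13)/l(9) = 11710/15722 = 0.744816.
P(at least one) = 1 − (1−p₁)(1−p₂) = 1 − 0.063234 × 0.255184 = 0.983864.

0.9839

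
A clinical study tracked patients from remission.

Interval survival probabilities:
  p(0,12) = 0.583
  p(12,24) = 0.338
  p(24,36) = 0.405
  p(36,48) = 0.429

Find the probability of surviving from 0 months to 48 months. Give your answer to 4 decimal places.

Survival from 0 to 48 is the product of surviving each interval: 0.583 × 0.338 × 0.405 × 0.429.
= 0.034237.

0.0342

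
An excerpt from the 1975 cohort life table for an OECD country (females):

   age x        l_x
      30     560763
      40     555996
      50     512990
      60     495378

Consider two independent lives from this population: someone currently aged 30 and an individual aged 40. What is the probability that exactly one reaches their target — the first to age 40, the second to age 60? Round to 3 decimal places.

p₁ = l_40/l_30 = 555996/560763 = 0.991499; p₂ = l_60/l_40 = 495378/555996 = 0.890974.
P(exactly one) = p₁(1−p₂) + (1−p₁)p₂ = 0.108099 + 0.007574 = 0.115673.

0.116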